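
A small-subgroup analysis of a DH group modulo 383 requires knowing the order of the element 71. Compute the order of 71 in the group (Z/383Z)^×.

191

ord(71) | φ(383) = 383 − 1 = 382 = 2 · 191.
Divisors of 382: 1, 2, 191, 382.
Compute 71^d (mod 383) for the divisors d until we hit 1:
71^1 ≡ 71 (mod 383)
71^2 ≡ 62 (mod 383)
71^191 ≡ 1 (mod 383) ✓
The smallest such exponent is 191, so the order of 71 is 191.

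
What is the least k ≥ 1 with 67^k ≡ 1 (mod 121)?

Since 67 ∈ (Z/121Z)^×, its order divides φ(121) = φ(11^2) = 11·(11−1) = 110 = 2 · 5 · 11.
Divisors of 110: 1, 2, 5, 10, 11, 22, 55, 110.
Evaluate successive powers at the divisors of 110:
67^1 ≡ 67 (mod 121)
67^2 ≡ 12 (mod 121)
67^5 ≡ 89 (mod 121)
67^10 ≡ 56 (mod 121)
67^11 ≡ 1 (mod 121) ✓
So ord_121(67) = 11.

11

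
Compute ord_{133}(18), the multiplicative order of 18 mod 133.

Since 18 ∈ (Z/133Z)^×, its order divides φ(133) = φ(7·19) = (7−1)·(19−1) = 6·18 = 108 = 2^2 · 3^3.
Divisors of 108: 1, 2, 3, 4, 6, 9, 12, 18, 27, 36, 54, 108.
Check 18^d mod 133 for each divisor in increasing order:
18^1 ≡ 18 (mod 133)
18^2 ≡ 58 (mod 133)
18^3 ≡ 113 (mod 133)
18^4 ≡ 39 (mod 133)
18^6 ≡ 1 (mod 133) ✓
Hence ord(18) = 6.

6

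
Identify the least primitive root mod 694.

φ(694) = φ(2)·φ(347) = 1·346 = 346 = 2 · 173.
Test candidates g = 2, 3, … against the prime factors q ∈ {2, 173} of φ(694): g is a generator iff g^(346/q) ≢ 1 for every such q.
g = 2: gcd(2, 694) = 2 > 1, not a unit — skip.
g = 3: 3^173 ≡ 1 — hits 1, so not a primitive root.
g = 4: gcd(4, 694) = 2 > 1, not a unit — skip.
g = 5: 5^173 ≡ 693; 5^2 ≡ 25 — none is 1, so 5 is a primitive root.
So 5 is the smallest generator of (Z/694Z)^×.

5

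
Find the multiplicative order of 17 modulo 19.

Since 17 ∈ (Z/19Z)^×, its order divides φ(19) = 19 − 1 = 18 = 2 · 3^2.
Divisors of 18: 1, 2, 3, 6, 9, 18.
Compute 17^d (mod 19) for the divisors d until we hit 1:
17^1 ≡ 17
17^2 ≡ 4
17^3 ≡ 11
17^6 ≡ 7
17^9 ≡ 1
Therefore the multiplicative order of 17 modulo 19 is 9.

9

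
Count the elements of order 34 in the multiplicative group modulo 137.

16

φ(137) = 137 − 1 = 136 = 2^3 · 17.
Since (Z/137Z)^× is cyclic of order 136, the number of elements of order d is φ(d) when d | 136 and 0 otherwise.
34 = 2 · 17 divides 136, and φ(34) = 16.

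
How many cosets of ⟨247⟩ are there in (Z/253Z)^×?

Since 247 ∈ (Z/253Z)^×, its order divides φ(253) = φ(11·23) = (11−1)·(23−1) = 10·22 = 220 = 2^2 · 5 · 11.
Divisors of 220: 1, 2, 4, 5, 10, 11, 20, 22, 44, 55, 110, 220.
Check 247^d mod 253 for each divisor in increasing order:
247^1 ≡ 247 (mod 253)
247^2 ≡ 36 (mod 253)
247^4 ≡ 31 (mod 253)
247^5 ≡ 67 (mod 253)
247^10 ≡ 188 (mod 253)
247^11 ≡ 137 (mod 253)
247^20 ≡ 177 (mod 253)
247^22 ≡ 47 (mod 253)
247^44 ≡ 185 (mod 253)
247^55 ≡ 45 (mod 253)
247^110 ≡ 1 (mod 253) ✓
So ord_253(247) = 110, hence |⟨247⟩| = 110.
The index is φ(253) / ord(247) = 220 / 110 = 2.

2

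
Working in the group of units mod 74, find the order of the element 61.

36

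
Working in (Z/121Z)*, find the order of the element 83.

110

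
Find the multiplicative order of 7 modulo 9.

3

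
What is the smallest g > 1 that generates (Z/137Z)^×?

φ(137) = 137 − 1 = 136 = 2^3 · 17.
Test candidates g = 2, 3, … against the prime factors q ∈ {2, 17} of φ(137): g is a generator iff g^(136/q) ≢ 1 for every such q.
g = 2: 2^68 ≡ 1 — hits 1, so not a primitive root.
g = 3: 3^68 ≡ 136; 3^8 ≡ 122 — none is 1, so 3 is a primitive root.
So 3 is the smallest generator of (Z/137Z)^×.

3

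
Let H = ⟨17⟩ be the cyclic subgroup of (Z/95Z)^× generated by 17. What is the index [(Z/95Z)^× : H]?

2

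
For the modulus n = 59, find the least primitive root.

φ(59) = 59 − 1 = 58 = 2 · 29.
g is a primitive root iff g^(58/q) ≢ 1 (mod 59) for each prime q ∈ {2, 29}.
g = 2: 2^29 ≡ 58; 2^2 ≡ 4 — none is 1, so 2 is a primitive root.
Hence the least primitive root of 59 is 2.

2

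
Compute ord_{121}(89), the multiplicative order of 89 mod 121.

The order of 89 must divide φ(121) = φ(11^2) = 11·(11−1) = 110 = 2 · 5 · 11.
Divisors of 110: 1, 2, 5, 10, 11, 22, 55, 110.
Evaluate successive powers at the divisors of 110:
89^1 ≡ 89 (mod 121)
89^2 ≡ 56 (mod 121)
89^5 ≡ 78 (mod 121)
89^10 ≡ 34 (mod 121)
89^11 ≡ 1 (mod 121) ✓
The smallest such exponent is 11, so the order of 89 is 11.

11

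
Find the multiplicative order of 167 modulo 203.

14

By Lagrange's theorem, ord_203(167) divides φ(203) = φ(7·29) = (7−1)·(29−1) = 6·28 = 168 = 2^3 · 3 · 7.
Divisors of 168: 1, 2, 3, 4, 6, 7, 8, 12, 14, 21, 24, 28, 42, 56, 84, 168.
Compute 167^d (mod 203) for the divisors d until we hit 1:
167^1 ≡ 167 (mod 203)
167^2 ≡ 78 (mod 203)
167^3 ≡ 34 (mod 203)
167^4 ≡ 197 (mod 203)
167^6 ≡ 141 (mod 203)
167^7 ≡ 202 (mod 203)
167^8 ≡ 36 (mod 203)
167^12 ≡ 190 (mod 203)
167^14 ≡ 1 (mod 203) ✓
The smallest such exponent is 14, so the order of 167 is 14.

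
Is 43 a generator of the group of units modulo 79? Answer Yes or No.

Yes

φ(79) = 79 − 1 = 78 = 2 · 3 · 13.
43 is a primitive root mod 79 iff 43^(φ(79)/q) ≢ 1 for every prime q | φ(79), i.e. q ∈ {2, 3, 13}.
43^39 ≡ 78 (mod 79)  [q = 2: ≢ 1 ✓]
43^26 ≡ 23 (mod 79)  [q = 3: ≢ 1 ✓]
43^6 ≡ 62 (mod 79)  [q = 13: ≢ 1 ✓]
All checks pass, so 43 has order 78 and is a primitive root modulo 79.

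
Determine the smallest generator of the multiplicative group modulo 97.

5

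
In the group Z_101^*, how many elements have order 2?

1

φ(101) = 101 − 1 = 100 = 2^2 · 5^2.
In a cyclic group of order 100, there are φ(d) elements of order d for each divisor d of 100, and zero for non-divisors.
2 | 100, and φ(2) = 2 − 1 = 1.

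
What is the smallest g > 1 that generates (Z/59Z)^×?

2

φ(59) = 59 − 1 = 58 = 2 · 29.
g is a primitive root iff g^(58/q) ≢ 1 (mod 59) for each prime q ∈ {2, 29}.
g = 2: 2^29 ≡ 58; 2^2 ≡ 4 — none is 1, so 2 is a primitive root.
So 2 is the smallest generator of (Z/59Z)^×.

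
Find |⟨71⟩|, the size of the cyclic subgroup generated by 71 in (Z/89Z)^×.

Since 71 ∈ (Z/89Z)^×, its order divides φ(89) = 89 − 1 = 88 = 2^3 · 11.
Divisors of 88: 1, 2, 4, 8, 11, 22, 44, 88.
Compute 71^d (mod 89) for the divisors d until we hit 1:
71^1 ≡ 71
71^2 ≡ 57
71^4 ≡ 45
71^8 ≡ 67
71^11 ≡ 55
71^22 ≡ 88
71^44 ≡ 1
So ord_89(71) = 44.

44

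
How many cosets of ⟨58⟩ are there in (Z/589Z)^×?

Since 58 ∈ (Z/589Z)^×, its order divides φ(589) = φ(19·31) = (19−1)·(31−1) = 18·30 = 540 = 2^2 · 3^3 · 5.
Divisors of 540: 1, 2, 3, 4, 5, 6, 9, 10, 12, 15, 18, 20, 27, 30, 36, 45, 54, 60, 90, 108, 135, 180, 270, 540.
Compute 58^d (mod 589) for the divisors d until we hit 1:
58^1 ≡ 58 (mod 589)
58^2 ≡ 419 (mod 589)
58^3 ≡ 153 (mod 589)
58^4 ≡ 39 (mod 589)
58^5 ≡ 495 (mod 589)
58^6 ≡ 438 (mod 589)
58^9 ≡ 457 (mod 589)
58^10 ≡ 1 (mod 589) ✓
Thus |⟨58⟩| = ord(58) = 10.
The index is φ(589) / ord(58) = 540 / 10 = 54.

54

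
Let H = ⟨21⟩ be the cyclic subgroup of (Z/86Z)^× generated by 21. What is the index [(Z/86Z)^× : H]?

Since 21 ∈ (Z/86Z)^×, its order divides φ(86) = φ(2)·φ(43) = 1·42 = 42 = 2 · 3 · 7.
Divisors of 42: 1, 2, 3, 6, 7, 14, 21, 42.
Compute 21^d (mod 86) for the divisors d until we hit 1:
21^1 ≡ 21 (mod 86)
21^2 ≡ 11 (mod 86)
21^3 ≡ 59 (mod 86)
21^6 ≡ 41 (mod 86)
21^7 ≡ 1 (mod 86) ✓
So ord_86(21) = 7, hence |⟨21⟩| = 7.
Index = |(Z/86Z)^×| / |⟨21⟩| = 42 / 7 = 6.

6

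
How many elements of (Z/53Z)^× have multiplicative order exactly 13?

φ(53) = 53 − 1 = 52 = 2^2 · 13.
In a cyclic group of order 52, there are φ(d) elements of order d for each divisor d of 52, and zero for non-divisors.
13 | 52, and φ(13) = 13 − 1 = 12.

12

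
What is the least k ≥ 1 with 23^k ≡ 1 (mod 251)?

ord(23) | φ(251) = 251 − 1 = 250 = 2 · 5^3.
Divisors of 250: 1, 2, 5, 10, 25, 50, 125, 250.
Check 23^d mod 251 for each divisor in increasing order:
23^1 ≡ 23 (mod 251)
23^2 ≡ 27 (mod 251)
23^5 ≡ 201 (mod 251)
23^10 ≡ 241 (mod 251)
23^25 ≡ 20 (mod 251)
23^50 ≡ 149 (mod 251)
23^125 ≡ 1 (mod 251) ✓
Hence ord(23) = 125.

125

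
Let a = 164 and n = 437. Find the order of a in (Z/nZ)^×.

By Lagrange's theorem, ord_437(164) divides φ(437) = φ(19·23) = (19−1)·(23−1) = 18·22 = 396 = 2^2 · 3^2 · 11.
Divisors of 396: 1, 2, 3, 4, 6, 9, 11, 12, 18, 22, 33, 36, 44, 66, 99, 132, 198, 396.
Check 164^d mod 437 for each divisor in increasing order:
164^1 ≡ 164 (mod 437)
164^2 ≡ 239 (mod 437)
164^3 ≡ 303 (mod 437)
164^4 ≡ 311 (mod 437)
164^6 ≡ 39 (mod 437)
164^9 ≡ 18 (mod 437)
164^11 ≡ 369 (mod 437)
164^12 ≡ 210 (mod 437)
164^18 ≡ 324 (mod 437)
164^22 ≡ 254 (mod 437)
164^33 ≡ 208 (mod 437)
164^36 ≡ 96 (mod 437)
164^44 ≡ 277 (mod 437)
164^66 ≡ 1 (mod 437) ✓
Hence ord(164) = 66.

66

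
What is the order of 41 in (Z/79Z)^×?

ord(41) | φ(79) = 79 − 1 = 78 = 2 · 3 · 13.
Divisors of 78: 1, 2, 3, 6, 13, 26, 39, 78.
Evaluate successive powers at the divisors of 78:
41^1 ≡ 41
41^2 ≡ 22
41^3 ≡ 33
41^6 ≡ 62
41^13 ≡ 78
41^26 ≡ 1
The smallest such exponent is 26, so the order of 41 is 26.

26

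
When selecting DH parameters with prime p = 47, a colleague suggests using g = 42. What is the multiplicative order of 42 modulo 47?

By Lagrange's theorem, ord_47(42) divides φ(47) = 47 − 1 = 46 = 2 · 23.
Divisors of 46: 1, 2, 23, 46.
Compute 42^d (mod 47) for the divisors d until we hit 1:
42^1 ≡ 42 (mod 47)
42^2 ≡ 25 (mod 47)
42^23 ≡ 1 (mod 47) ✓
Hence ord(42) = 23.

23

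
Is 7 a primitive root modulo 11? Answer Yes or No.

φ(11) = 11 − 1 = 10 = 2 · 5.
It suffices to check that the order of 7 is not a proper divisor of 10: compute 7^(10/q) for q ∈ {2, 5}.
7^5 ≡ 10 (mod 11)  [q = 2: ≢ 1 ✓]
7^2 ≡ 5 (mod 11)  [q = 5: ≢ 1 ✓]
All checks pass, so 7 has order 10 and is a primitive root modulo 11.

Yes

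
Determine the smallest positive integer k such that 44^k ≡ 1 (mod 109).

ord(44) | φ(109) = 109 − 1 = 108 = 2^2 · 3^3.
Divisors of 108: 1, 2, 3, 4, 6, 9, 12, 18, 27, 36, 54, 108.
Check 44^d mod 109 for each divisor in increasing order:
44^1 ≡ 44 (mod 109)
44^2 ≡ 83 (mod 109)
44^3 ≡ 55 (mod 109)
44^4 ≡ 22 (mod 109)
44^6 ≡ 82 (mod 109)
44^9 ≡ 41 (mod 109)
44^12 ≡ 75 (mod 109)
44^18 ≡ 46 (mod 109)
44^27 ≡ 33 (mod 109)
44^36 ≡ 45 (mod 109)
44^54 ≡ 108 (mod 109)
44^108 ≡ 1 (mod 109) ✓
The smallest such exponent is 108, so the order of 44 is 108.

108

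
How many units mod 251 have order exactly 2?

1

φ(251) = 251 − 1 = 250 = 2 · 5^3.
In a cyclic group of order 250, there are φ(d) elements of order d for each divisor d of 250, and zero for non-divisors.
2 | 250, and φ(2) = 2 − 1 = 1.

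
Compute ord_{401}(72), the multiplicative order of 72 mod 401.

5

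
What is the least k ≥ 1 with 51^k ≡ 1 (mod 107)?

Since 51 ∈ (Z/107Z)^×, its order divides φ(107) = 107 − 1 = 106 = 2 · 53.
Divisors of 106: 1, 2, 53, 106.
Evaluate successive powers at the divisors of 106:
51^1 ≡ 51 (mod 107)
51^2 ≡ 33 (mod 107)
51^53 ≡ 106 (mod 107)
51^106 ≡ 1 (mod 107) ✓
So ord_107(51) = 106.

106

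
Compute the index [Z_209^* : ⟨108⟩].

2

ord(108) | φ(209) = φ(11·19) = (11−1)·(19−1) = 10·18 = 180 = 2^2 · 3^2 · 5.
Divisors of 180: 1, 2, 3, 4, 5, 6, 9, 10, 12, 15, 18, 20, 30, 36, 45, 60, 90, 180.
Check 108^d mod 209 for each divisor in increasing order:
108^1 ≡ 108 (mod 209)
108^2 ≡ 169 (mod 209)
108^3 ≡ 69 (mod 209)
108^4 ≡ 137 (mod 209)
108^5 ≡ 166 (mod 209)
108^6 ≡ 163 (mod 209)
108^9 ≡ 170 (mod 209)
108^10 ≡ 177 (mod 209)
108^12 ≡ 26 (mod 209)
108^15 ≡ 122 (mod 209)
108^18 ≡ 58 (mod 209)
108^20 ≡ 188 (mod 209)
108^30 ≡ 45 (mod 209)
108^36 ≡ 20 (mod 209)
108^45 ≡ 56 (mod 209)
108^60 ≡ 144 (mod 209)
108^90 ≡ 1 (mod 209) ✓
The order of 108 is 90, so the subgroup it generates has 90 elements.
Index = |(Z/209Z)^×| / |⟨108⟩| = 180 / 90 = 2.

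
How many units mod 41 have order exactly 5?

φ(41) = 41 − 1 = 40 = 2^3 · 5.
In a cyclic group of order 40, there are φ(d) elements of order d for each divisor d of 40, and zero for non-divisors.
5 | 40, and φ(5) = 5 − 1 = 4.

4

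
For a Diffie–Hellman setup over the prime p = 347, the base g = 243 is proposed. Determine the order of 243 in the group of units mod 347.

ord(243) | φ(347) = 347 − 1 = 346 = 2 · 173.
Divisors of 346: 1, 2, 173, 346.
Compute 243^d (mod 347) for the divisors d until we hit 1:
243^1 ≡ 243 (mod 347)
243^2 ≡ 59 (mod 347)
243^173 ≡ 1 (mod 347) ✓
Hence ord(243) = 173.

173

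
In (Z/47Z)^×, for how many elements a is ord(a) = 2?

φ(47) = 47 − 1 = 46 = 2 · 23.
(Z/47Z)^× is cyclic (|G| = 46); a cyclic group of order m has exactly φ(d) elements of each order d | m, and none otherwise.
2 | 46, and φ(2) = 2 − 1 = 1.

1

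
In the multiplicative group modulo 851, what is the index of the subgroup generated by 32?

Since 32 ∈ (Z/851Z)^×, its order divides φ(851) = φ(23·37) = (23−1)·(37−1) = 22·36 = 792 = 2^3 · 3^2 · 11.
Divisors of 792: 1, 2, 3, 4, 6, 8, 9, 11, 12, 18, 22, 24, 33, 36, 44, 66, 72, 88, 99, 132, 198, 264, 396, 792.
Check 32^d mod 851 for each divisor in increasing order:
32^1 ≡ 32
32^2 ≡ 173
32^3 ≡ 430
32^4 ≡ 144
32^6 ≡ 233
32^8 ≡ 312
32^9 ≡ 623
32^11 ≡ 553
32^12 ≡ 676
32^18 ≡ 73
32^22 ≡ 300
32^24 ≡ 840
32^33 ≡ 806
32^36 ≡ 223
32^44 ≡ 645
32^66 ≡ 323
32^72 ≡ 371
32^88 ≡ 737
32^99 ≡ 783
32^132 ≡ 507
32^198 ≡ 369
32^264 ≡ 47
32^396 ≡ 1
The order of 32 is 396, so the subgroup it generates has 396 elements.
Index = |(Z/851Z)^×| / |⟨32⟩| = 792 / 396 = 2.

2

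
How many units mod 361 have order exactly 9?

6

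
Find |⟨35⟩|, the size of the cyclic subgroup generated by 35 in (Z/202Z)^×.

100

Since 35 ∈ (Z/202Z)^×, its order divides φ(202) = φ(2)·φ(101) = 1·100 = 100 = 2^2 · 5^2.
Divisors of 100: 1, 2, 4, 5, 10, 20, 25, 50, 100.
Compute 35^d (mod 202) for the divisors d until we hit 1:
35^1 ≡ 35 (mod 202)
35^2 ≡ 13 (mod 202)
35^4 ≡ 169 (mod 202)
35^5 ≡ 57 (mod 202)
35^10 ≡ 17 (mod 202)
35^20 ≡ 87 (mod 202)
35^25 ≡ 111 (mod 202)
35^50 ≡ 201 (mod 202)
35^100 ≡ 1 (mod 202) ✓
The smallest such exponent is 100, so the order of 35 is 100.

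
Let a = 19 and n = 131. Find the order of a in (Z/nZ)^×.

26

By Lagrange's theorem, ord_131(19) divides φ(131) = 131 − 1 = 130 = 2 · 5 · 13.
Divisors of 130: 1, 2, 5, 10, 13, 26, 65, 130.
Evaluate successive powers at the divisors of 130:
19^1 ≡ 19 (mod 131)
19^2 ≡ 99 (mod 131)
19^5 ≡ 68 (mod 131)
19^10 ≡ 39 (mod 131)
19^13 ≡ 130 (mod 131)
19^26 ≡ 1 (mod 131) ✓
So ord_131(19) = 26.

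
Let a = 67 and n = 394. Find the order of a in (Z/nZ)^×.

196

ord(67) | φ(394) = φ(2)·φ(197) = 1·196 = 196 = 2^2 · 7^2.
Divisors of 196: 1, 2, 4, 7, 14, 28, 49, 98, 196.
Compute 67^d (mod 394) for the divisors d until we hit 1:
67^1 ≡ 67
67^2 ≡ 155
67^4 ≡ 385
67^7 ≡ 307
67^14 ≡ 83
67^28 ≡ 191
67^49 ≡ 183
67^98 ≡ 393
67^196 ≡ 1
Therefore the multiplicative order of 67 modulo 394 is 196.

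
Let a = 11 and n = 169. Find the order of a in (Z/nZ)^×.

156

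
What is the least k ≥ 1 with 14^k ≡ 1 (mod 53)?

52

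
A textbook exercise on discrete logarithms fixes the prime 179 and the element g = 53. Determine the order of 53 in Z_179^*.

178

Since 53 ∈ (Z/179Z)^×, its order divides φ(179) = 179 − 1 = 178 = 2 · 89.
Divisors of 178: 1, 2, 89, 178.
Check 53^d mod 179 for each divisor in increasing order:
53^1 ≡ 53
53^2 ≡ 124
53^89 ≡ 178
53^178 ≡ 1
So ord_179(53) = 178.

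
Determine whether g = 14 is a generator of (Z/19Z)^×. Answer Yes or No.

Yes

φ(19) = 19 − 1 = 18 = 2 · 3^2.
An element g generates (Z/19Z)^× iff g^(18/q) ≢ 1 (mod 19) for each prime q ∈ {2, 3}.
14^9 ≡ 18 (mod 19)  [q = 2: ≢ 1 ✓]
14^6 ≡ 7 (mod 19)  [q = 3: ≢ 1 ✓]
Every test exponent gives a nontrivial residue, hence 14 generates the full group.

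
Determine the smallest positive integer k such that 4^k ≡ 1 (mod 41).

ord(4) | φ(41) = 41 − 1 = 40 = 2^3 · 5.
Divisors of 40: 1, 2, 4, 5, 8, 10, 20, 40.
Evaluate successive powers at the divisors of 40:
4^1 ≡ 4 (mod 41)
4^2 ≡ 16 (mod 41)
4^4 ≡ 10 (mod 41)
4^5 ≡ 40 (mod 41)
4^8 ≡ 18 (mod 41)
4^10 ≡ 1 (mod 41) ✓
Therefore the multiplicative order of 4 modulo 41 is 10.

10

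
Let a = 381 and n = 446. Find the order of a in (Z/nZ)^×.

Since 381 ∈ (Z/446Z)^×, its order divides φ(446) = φ(2)·φ(223) = 1·222 = 222 = 2 · 3 · 37.
Divisors of 222: 1, 2, 3, 6, 37, 74, 111, 222.
Evaluate successive powers at the divisors of 222:
381^1 ≡ 381 (mod 446)
381^2 ≡ 211 (mod 446)
381^3 ≡ 111 (mod 446)
381^6 ≡ 279 (mod 446)
381^37 ≡ 263 (mod 446)
381^74 ≡ 39 (mod 446)
381^111 ≡ 445 (mod 446)
381^222 ≡ 1 (mod 446) ✓
Therefore the multiplicative order of 381 modulo 446 is 222.

222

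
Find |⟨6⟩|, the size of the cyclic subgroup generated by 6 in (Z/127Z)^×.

By Lagrange's theorem, ord_127(6) divides φ(127) = 127 − 1 = 126 = 2 · 3^2 · 7.
Divisors of 126: 1, 2, 3, 6, 7, 9, 14, 18, 21, 42, 63, 126.
Evaluate successive powers at the divisors of 126:
6^1 ≡ 6
6^2 ≡ 36
6^3 ≡ 89
6^6 ≡ 47
6^7 ≡ 28
6^9 ≡ 119
6^14 ≡ 22
6^18 ≡ 64
6^21 ≡ 108
6^42 ≡ 107
6^63 ≡ 126
6^126 ≡ 1
The smallest such exponent is 126, so the order of 6 is 126.

126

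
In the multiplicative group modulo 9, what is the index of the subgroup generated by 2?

The order of 2 must divide φ(9) = φ(3^2) = 3·(3−1) = 6 = 2 · 3.
Divisors of 6: 1, 2, 3, 6.
Compute 2^d (mod 9) for the divisors d until we hit 1:
2^1 ≡ 2 (mod 9)
2^2 ≡ 4 (mod 9)
2^3 ≡ 8 (mod 9)
2^6 ≡ 1 (mod 9) ✓
So ord_9(2) = 6, hence |⟨2⟩| = 6.
The index is φ(9) / ord(2) = 6 / 6 = 1.

1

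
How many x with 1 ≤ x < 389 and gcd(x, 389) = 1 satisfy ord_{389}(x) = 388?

192

φ(389) = 389 − 1 = 388 = 2^2 · 97.
In a cyclic group of order 388, there are φ(d) elements of order d for each divisor d of 388, and zero for non-divisors.
388 = 2^2 · 97 divides 388, and φ(388) = 192.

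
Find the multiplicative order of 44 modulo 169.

52

The order of 44 must divide φ(169) = φ(13^2) = 13·(13−1) = 156 = 2^2 · 3 · 13.
Divisors of 156: 1, 2, 3, 4, 6, 12, 13, 26, 39, 52, 78, 156.
Test each divisor d:
44^1 ≡ 44 (mod 169)
44^2 ≡ 77 (mod 169)
44^3 ≡ 8 (mod 169)
44^4 ≡ 14 (mod 169)
44^6 ≡ 64 (mod 169)
44^12 ≡ 40 (mod 169)
44^13 ≡ 70 (mod 169)
44^26 ≡ 168 (mod 169)
44^39 ≡ 99 (mod 169)
44^52 ≡ 1 (mod 169) ✓
The smallest such exponent is 52, so the order of 44 is 52.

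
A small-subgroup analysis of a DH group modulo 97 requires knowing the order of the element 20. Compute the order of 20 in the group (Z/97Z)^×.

32

The order of 20 must divide φ(97) = 97 − 1 = 96 = 2^5 · 3.
Divisors of 96: 1, 2, 3, 4, 6, 8, 12, 16, 24, 32, 48, 96.
Test each divisor d:
20^1 ≡ 20
20^2 ≡ 12
20^3 ≡ 46
20^4 ≡ 47
20^6 ≡ 79
20^8 ≡ 75
20^12 ≡ 33
20^16 ≡ 96
20^24 ≡ 22
20^32 ≡ 1
Hence ord(20) = 32.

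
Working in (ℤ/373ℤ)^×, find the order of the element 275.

The order of 275 must divide φ(373) = 373 − 1 = 372 = 2^2 · 3 · 31.
Divisors of 372: 1, 2, 3, 4, 6, 12, 31, 62, 93, 124, 186, 372.
Check 275^d mod 373 for each divisor in increasing order:
275^1 ≡ 275 (mod 373)
275^2 ≡ 279 (mod 373)
275^3 ≡ 260 (mod 373)
275^4 ≡ 257 (mod 373)
275^6 ≡ 87 (mod 373)
275^12 ≡ 109 (mod 373)
275^31 ≡ 69 (mod 373)
275^62 ≡ 285 (mod 373)
275^93 ≡ 269 (mod 373)
275^124 ≡ 284 (mod 373)
275^186 ≡ 372 (mod 373)
275^372 ≡ 1 (mod 373) ✓
The smallest such exponent is 372, so the order of 275 is 372.

372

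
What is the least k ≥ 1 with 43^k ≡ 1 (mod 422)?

21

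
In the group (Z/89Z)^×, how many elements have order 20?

φ(89) = 89 − 1 = 88 = 2^3 · 11.
(Z/89Z)^× is cyclic (|G| = 88); a cyclic group of order m has exactly φ(d) elements of each order d | m, and none otherwise.
20 does not divide 88, so no element of (Z/89Z)^× has order 20.

0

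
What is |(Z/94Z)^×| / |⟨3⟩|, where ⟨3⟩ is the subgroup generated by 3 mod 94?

The order of 3 must divide φ(94) = φ(2)·φ(47) = 1·46 = 46 = 2 · 23.
Divisors of 46: 1, 2, 23, 46.
Evaluate successive powers at the divisors of 46:
3^1 ≡ 3 (mod 94)
3^2 ≡ 9 (mod 94)
3^23 ≡ 1 (mod 94) ✓
Thus |⟨3⟩| = ord(3) = 23.
Index = |(Z/94Z)^×| / |⟨3⟩| = 46 / 23 = 2.

2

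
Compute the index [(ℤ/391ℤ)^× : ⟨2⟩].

The order of 2 must divide φ(391) = φ(17·23) = (17−1)·(23−1) = 16·22 = 352 = 2^5 · 11.
Divisors of 352: 1, 2, 4, 8, 11, 16, 22, 32, 44, 88, 176, 352.
Evaluate successive powers at the divisors of 352:
2^1 ≡ 2 (mod 391)
2^2 ≡ 4 (mod 391)
2^4 ≡ 16 (mod 391)
2^8 ≡ 256 (mod 391)
2^11 ≡ 93 (mod 391)
2^16 ≡ 239 (mod 391)
2^22 ≡ 47 (mod 391)
2^32 ≡ 35 (mod 391)
2^44 ≡ 254 (mod 391)
2^88 ≡ 1 (mod 391) ✓
The order of 2 is 88, so the subgroup it generates has 88 elements.
Index = |(Z/391Z)^×| / |⟨2⟩| = 352 / 88 = 4.

4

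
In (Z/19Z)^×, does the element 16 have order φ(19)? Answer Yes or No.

No

φ(19) = 19 − 1 = 18 = 2 · 3^2.
It suffices to check that the order of 16 is not a proper divisor of 18: compute 16^(18/q) for q ∈ {2, 3}.
16^9 ≡ 1 (mod 19)  [q = 2: ≡ 1 ✗]
16^6 ≡ 7 (mod 19)  [q = 3: ≢ 1 ✓]
16^9 ≡ 1 shows ord(16) | 9, strictly less than φ(19); not a primitive root.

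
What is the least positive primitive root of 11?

2

φ(11) = 11 − 1 = 10 = 2 · 5.
g is a primitive root iff g^(10/q) ≢ 1 (mod 11) for each prime q ∈ {2, 5}.
g = 2: 2^5 ≡ 10; 2^2 ≡ 4 — none is 1, so 2 is a primitive root.
So 2 is the smallest generator of (Z/11Z)^×.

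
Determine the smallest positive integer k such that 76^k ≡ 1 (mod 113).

112

The order of 76 must divide φ(113) = 113 − 1 = 112 = 2^4 · 7.
Divisors of 112: 1, 2, 4, 7, 8, 14, 16, 28, 56, 112.
Test each divisor d:
76^1 ≡ 76 (mod 113)
76^2 ≡ 13 (mod 113)
76^4 ≡ 56 (mod 113)
76^7 ≡ 71 (mod 113)
76^8 ≡ 85 (mod 113)
76^14 ≡ 69 (mod 113)
76^16 ≡ 106 (mod 113)
76^28 ≡ 15 (mod 113)
76^56 ≡ 112 (mod 113)
76^112 ≡ 1 (mod 113) ✓
The smallest such exponent is 112, so the order of 76 is 112.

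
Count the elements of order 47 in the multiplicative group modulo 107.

0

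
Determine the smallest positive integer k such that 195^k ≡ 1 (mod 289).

The order of 195 must divide φ(289) = φ(17^2) = 17·(17−1) = 272 = 2^4 · 17.
Divisors of 272: 1, 2, 4, 8, 16, 17, 34, 68, 136, 272.
Compute 195^d (mod 289) for the divisors d until we hit 1:
195^1 ≡ 195
195^2 ≡ 166
195^4 ≡ 101
195^8 ≡ 86
195^16 ≡ 171
195^17 ≡ 110
195^34 ≡ 251
195^68 ≡ 288
195^136 ≡ 1
Therefore the multiplicative order of 195 modulo 289 is 136.

136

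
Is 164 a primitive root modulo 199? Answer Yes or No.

φ(199) = 199 − 1 = 198 = 2 · 3^2 · 11.
164 is a primitive root mod 199 iff 164^(φ(199)/q) ≢ 1 for every prime q | φ(199), i.e. q ∈ {2, 3, 11}.
164^99 ≡ 198 (mod 199)  [q = 2: ≢ 1 ✓]
164^66 ≡ 106 (mod 199)  [q = 3: ≢ 1 ✓]
164^18 ≡ 188 (mod 199)  [q = 11: ≢ 1 ✓]
Every test exponent gives a nontrivial residue, hence 164 generates the full group.

Yes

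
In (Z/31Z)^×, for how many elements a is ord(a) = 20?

φ(31) = 31 − 1 = 30 = 2 · 3 · 5.
Since (Z/31Z)^× is cyclic of order 30, the number of elements of order d is φ(d) when d | 30 and 0 otherwise.
Since 20 ∤ 30, the count is 0.

0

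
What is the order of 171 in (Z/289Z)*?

17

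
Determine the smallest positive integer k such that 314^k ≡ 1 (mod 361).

342

Since 314 ∈ (Z/361Z)^×, its order divides φ(361) = φ(19^2) = 19·(19−1) = 342 = 2 · 3^2 · 19.
Divisors of 342: 1, 2, 3, 6, 9, 18, 19, 38, 57, 114, 171, 342.
Evaluate successive powers at the divisors of 342:
314^1 ≡ 314 (mod 361)
314^2 ≡ 43 (mod 361)
314^3 ≡ 145 (mod 361)
314^6 ≡ 87 (mod 361)
314^9 ≡ 341 (mod 361)
314^18 ≡ 39 (mod 361)
314^19 ≡ 333 (mod 361)
314^38 ≡ 62 (mod 361)
314^57 ≡ 69 (mod 361)
314^114 ≡ 68 (mod 361)
314^171 ≡ 360 (mod 361)
314^342 ≡ 1 (mod 361) ✓
The smallest such exponent is 342, so the order of 314 is 342.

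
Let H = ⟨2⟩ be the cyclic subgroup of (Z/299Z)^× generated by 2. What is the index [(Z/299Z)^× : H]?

The order of 2 must divide φ(299) = φ(13·23) = (13−1)·(23−1) = 12·22 = 264 = 2^3 · 3 · 11.
Divisors of 264: 1, 2, 3, 4, 6, 8, 11, 12, 22, 24, 33, 44, 66, 88, 132, 264.
Check 2^d mod 299 for each divisor in increasing order:
2^1 ≡ 2 (mod 299)
2^2 ≡ 4 (mod 299)
2^3 ≡ 8 (mod 299)
2^4 ≡ 16 (mod 299)
2^6 ≡ 64 (mod 299)
2^8 ≡ 256 (mod 299)
2^11 ≡ 254 (mod 299)
2^12 ≡ 209 (mod 299)
2^22 ≡ 231 (mod 299)
2^24 ≡ 27 (mod 299)
2^33 ≡ 70 (mod 299)
2^44 ≡ 139 (mod 299)
2^66 ≡ 116 (mod 299)
2^88 ≡ 185 (mod 299)
2^132 ≡ 1 (mod 299) ✓
The order of 2 is 132, so the subgroup it generates has 132 elements.
The index is φ(299) / ord(2) = 264 / 132 = 2.

2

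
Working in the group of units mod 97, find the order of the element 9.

By Lagrange's theorem, ord_97(9) divides φ(97) = 97 − 1 = 96 = 2^5 · 3.
Divisors of 96: 1, 2, 3, 4, 6, 8, 12, 16, 24, 32, 48, 96.
Evaluate successive powers at the divisors of 96:
9^1 ≡ 9 (mod 97)
9^2 ≡ 81 (mod 97)
9^3 ≡ 50 (mod 97)
9^4 ≡ 62 (mod 97)
9^6 ≡ 75 (mod 97)
9^8 ≡ 61 (mod 97)
9^12 ≡ 96 (mod 97)
9^16 ≡ 35 (mod 97)
9^24 ≡ 1 (mod 97) ✓
Hence ord(9) = 24.

24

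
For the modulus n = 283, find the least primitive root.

3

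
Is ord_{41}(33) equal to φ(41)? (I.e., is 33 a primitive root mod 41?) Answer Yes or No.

φ(41) = 41 − 1 = 40 = 2^3 · 5.
An element g generates (Z/41Z)^× iff g^(40/q) ≢ 1 (mod 41) for each prime q ∈ {2, 5}.
33^20 ≡ 1 (mod 41)  [q = 2: ≡ 1 ✗]
33^8 ≡ 16 (mod 41)  [q = 5: ≢ 1 ✓]
The check at q = 2 fails, so 33 generates a proper subgroup.

No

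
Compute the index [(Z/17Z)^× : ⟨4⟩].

4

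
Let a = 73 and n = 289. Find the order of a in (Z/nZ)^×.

272

The order of 73 must divide φ(289) = φ(17^2) = 17·(17−1) = 272 = 2^4 · 17.
Divisors of 272: 1, 2, 4, 8, 16, 17, 34, 68, 136, 272.
Check 73^d mod 289 for each divisor in increasing order:
73^1 ≡ 73
73^2 ≡ 127
73^4 ≡ 234
73^8 ≡ 135
73^16 ≡ 18
73^17 ≡ 158
73^34 ≡ 110
73^68 ≡ 251
73^136 ≡ 288
73^272 ≡ 1
Therefore the multiplicative order of 73 modulo 289 is 272.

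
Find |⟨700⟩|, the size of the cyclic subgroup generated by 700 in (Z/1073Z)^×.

126

By Lagrange's theorem, ord_1073(700) divides φ(1073) = φ(29·37) = (29−1)·(37−1) = 28·36 = 1008 = 2^4 · 3^2 · 7.
Divisors of 1008: 1, 2, 3, 4, 6, 7, 8, 9, 12, 14, 16, 18, 21, 24, 28, 36, 42, 48, 56, 63, 72, 84, 112, 126, 144, 168, 252, 336, 504, 1008.
Compute 700^d (mod 1073) for the divisors d until we hit 1:
700^1 ≡ 700
700^2 ≡ 712
700^3 ≡ 528
700^4 ≡ 488
700^6 ≡ 877
700^7 ≡ 144
700^8 ≡ 1011
700^9 ≡ 593
700^12 ≡ 861
700^14 ≡ 349
700^16 ≡ 625
700^18 ≡ 778
700^21 ≡ 898
700^24 ≡ 951
700^28 ≡ 552
700^36 ≡ 112
700^42 ≡ 581
700^48 ≡ 935
700^56 ≡ 1045
700^63 ≡ 260
700^72 ≡ 741
700^84 ≡ 639
700^112 ≡ 784
700^126 ≡ 1
So ord_1073(700) = 126.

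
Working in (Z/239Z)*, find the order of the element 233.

34

The order of 233 must divide φ(239) = 239 − 1 = 238 = 2 · 7 · 17.
Divisors of 238: 1, 2, 7, 14, 17, 34, 119, 238.
Evaluate successive powers at the divisors of 238:
233^1 ≡ 233 (mod 239)
233^2 ≡ 36 (mod 239)
233^7 ≡ 172 (mod 239)
233^14 ≡ 187 (mod 239)
233^17 ≡ 238 (mod 239)
233^34 ≡ 1 (mod 239) ✓
The smallest such exponent is 34, so the order of 233 is 34.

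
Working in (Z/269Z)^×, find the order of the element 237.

268

The order of 237 must divide φ(269) = 269 − 1 = 268 = 2^2 · 67.
Divisors of 268: 1, 2, 4, 67, 134, 268.
Check 237^d mod 269 for each divisor in increasing order:
237^1 ≡ 237
237^2 ≡ 217
237^4 ≡ 14
237^67 ≡ 82
237^134 ≡ 268
237^268 ≡ 1
Hence ord(237) = 268.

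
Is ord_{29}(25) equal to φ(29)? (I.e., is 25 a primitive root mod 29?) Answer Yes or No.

φ(29) = 29 − 1 = 28 = 2^2 · 7.
25 is a primitive root mod 29 iff 25^(φ(29)/q) ≢ 1 for every prime q | φ(29), i.e. q ∈ {2, 7}.
25^14 ≡ 1 (mod 29)  [q = 2: ≡ 1 ✗]
25^4 ≡ 24 (mod 29)  [q = 7: ≢ 1 ✓]
Since 25^14 ≡ 1, the order of 25 divides 14 < 28, so 25 is not a primitive root.

No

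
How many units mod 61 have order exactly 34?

0

φ(61) = 61 − 1 = 60 = 2^2 · 3 · 5.
(Z/61Z)^× is cyclic (|G| = 60); a cyclic group of order m has exactly φ(d) elements of each order d | m, and none otherwise.
Here 60 is not a multiple of 34, so there are no elements of order 34.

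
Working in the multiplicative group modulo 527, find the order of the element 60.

Since 60 ∈ (Z/527Z)^×, its order divides φ(527) = φ(17·31) = (17−1)·(31−1) = 16·30 = 480 = 2^5 · 3 · 5.
Divisors of 480: 1, 2, 3, 4, 5, 6, 8, 10, 12, 15, 16, 20, 24, 30, 32, 40, 48, 60, 80, 96, 120, 160, 240, 480.
Check 60^d mod 527 for each divisor in increasing order:
60^1 ≡ 60
60^2 ≡ 438
60^3 ≡ 457
60^4 ≡ 16
60^5 ≡ 433
60^6 ≡ 157
60^8 ≡ 256
60^10 ≡ 404
60^12 ≡ 407
60^15 ≡ 495
60^16 ≡ 188
60^20 ≡ 373
60^24 ≡ 171
60^30 ≡ 497
60^32 ≡ 35
60^40 ≡ 1
Therefore the multiplicative order of 60 modulo 527 is 40.

40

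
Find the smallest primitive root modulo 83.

2

φ(83) = 83 − 1 = 82 = 2 · 41.
Test candidates g = 2, 3, … against the prime factors q ∈ {2, 41} of φ(83): g is a generator iff g^(82/q) ≢ 1 for every such q.
g = 2: 2^41 ≡ 82; 2^2 ≡ 4 — none is 1, so 2 is a primitive root.
So 2 is the smallest generator of (Z/83Z)^×.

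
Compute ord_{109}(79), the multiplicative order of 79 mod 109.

108

ord(79) | φ(109) = 109 − 1 = 108 = 2^2 · 3^3.
Divisors of 108: 1, 2, 3, 4, 6, 9, 12, 18, 27, 36, 54, 108.
Compute 79^d (mod 109) for the divisors d until we hit 1:
79^1 ≡ 79
79^2 ≡ 28
79^3 ≡ 32
79^4 ≡ 21
79^6 ≡ 43
79^9 ≡ 68
79^12 ≡ 105
79^18 ≡ 46
79^27 ≡ 76
79^36 ≡ 45
79^54 ≡ 108
79^108 ≡ 1
The smallest such exponent is 108, so the order of 79 is 108.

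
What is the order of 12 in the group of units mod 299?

The order of 12 must divide φ(299) = φ(13·23) = (13−1)·(23−1) = 12·22 = 264 = 2^3 · 3 · 11.
Divisors of 264: 1, 2, 3, 4, 6, 8, 11, 12, 22, 24, 33, 44, 66, 88, 132, 264.
Test each divisor d:
12^1 ≡ 12 (mod 299)
12^2 ≡ 144 (mod 299)
12^3 ≡ 233 (mod 299)
12^4 ≡ 105 (mod 299)
12^6 ≡ 170 (mod 299)
12^8 ≡ 261 (mod 299)
12^11 ≡ 116 (mod 299)
12^12 ≡ 196 (mod 299)
12^22 ≡ 1 (mod 299) ✓
Therefore the multiplicative order of 12 modulo 299 is 22.

22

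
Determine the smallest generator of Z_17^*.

3

φ(17) = 17 − 1 = 16 = 2^4.
Test candidates g = 2, 3, … against the prime factors q ∈ {2} of φ(17): g is a generator iff g^(16/q) ≢ 1 for every such q.
g = 2: 2^8 ≡ 1 — hits 1, so not a primitive root.
g = 3: 3^8 ≡ 16 — none is 1, so 3 is a primitive root.
So 3 is the smallest generator of (Z/17Z)^×.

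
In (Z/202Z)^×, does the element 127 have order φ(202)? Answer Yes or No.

Yes

φ(202) = φ(2)·φ(101) = 1·100 = 100 = 2^2 · 5^2.
Test 127^(100/q) mod 202 for each prime factor q of 100:
127^50 ≡ 201 (mod 202)  [q = 2: ≢ 1 ✓]
127^20 ≡ 137 (mod 202)  [q = 5: ≢ 1 ✓]
All checks pass, so 127 has order 100 and is a primitive root modulo 202.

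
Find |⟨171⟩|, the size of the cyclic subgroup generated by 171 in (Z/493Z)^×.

28

By Lagrange's theorem, ord_493(171) divides φ(493) = φ(17·29) = (17−1)·(29−1) = 16·28 = 448 = 2^6 · 7.
Divisors of 448: 1, 2, 4, 7, 8, 14, 16, 28, 32, 56, 64, 112, 224, 448.
Compute 171^d (mod 493) for the divisors d until we hit 1:
171^1 ≡ 171 (mod 493)
171^2 ≡ 154 (mod 493)
171^4 ≡ 52 (mod 493)
171^7 ≡ 307 (mod 493)
171^8 ≡ 239 (mod 493)
171^14 ≡ 86 (mod 493)
171^16 ≡ 426 (mod 493)
171^28 ≡ 1 (mod 493) ✓
So ord_493(171) = 28.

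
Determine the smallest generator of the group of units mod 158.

3

φ(158) = φ(2)·φ(79) = 1·78 = 78 = 2 · 3 · 13.
g is a primitive root iff g^(78/q) ≢ 1 (mod 158) for each prime q ∈ {2, 3, 13}.
g = 2: gcd(2, 158) = 2 > 1, not a unit — skip.
g = 3: 3^39 ≡ 157; 3^26 ≡ 23; 3^6 ≡ 97 — none is 1, so 3 is a primitive root.
Hence the least primitive root of 158 is 3.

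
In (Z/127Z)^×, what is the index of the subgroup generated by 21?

2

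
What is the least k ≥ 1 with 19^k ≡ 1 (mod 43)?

42

The order of 19 must divide φ(43) = 43 − 1 = 42 = 2 · 3 · 7.
Divisors of 42: 1, 2, 3, 6, 7, 14, 21, 42.
Test each divisor d:
19^1 ≡ 19
19^2 ≡ 17
19^3 ≡ 22
19^6 ≡ 11
19^7 ≡ 37
19^14 ≡ 36
19^21 ≡ 42
19^42 ≡ 1
Hence ord(19) = 42.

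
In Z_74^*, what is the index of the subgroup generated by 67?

Since 67 ∈ (Z/74Z)^×, its order divides φ(74) = φ(2)·φ(37) = 1·36 = 36 = 2^2 · 3^2.
Divisors of 36: 1, 2, 3, 4, 6, 9, 12, 18, 36.
Check 67^d mod 74 for each divisor in increasing order:
67^1 ≡ 67 (mod 74)
67^2 ≡ 49 (mod 74)
67^3 ≡ 27 (mod 74)
67^4 ≡ 33 (mod 74)
67^6 ≡ 63 (mod 74)
67^9 ≡ 73 (mod 74)
67^12 ≡ 47 (mod 74)
67^18 ≡ 1 (mod 74) ✓
So ord_74(67) = 18, hence |⟨67⟩| = 18.
The index is φ(74) / ord(67) = 36 / 18 = 2.

2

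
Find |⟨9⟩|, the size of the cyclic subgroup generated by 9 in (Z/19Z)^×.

9

The order of 9 must divide φ(19) = 19 − 1 = 18 = 2 · 3^2.
Divisors of 18: 1, 2, 3, 6, 9, 18.
Check 9^d mod 19 for each divisor in increasing order:
9^1 ≡ 9 (mod 19)
9^2 ≡ 5 (mod 19)
9^3 ≡ 7 (mod 19)
9^6 ≡ 11 (mod 19)
9^9 ≡ 1 (mod 19) ✓
The smallest such exponent is 9, so the order of 9 is 9.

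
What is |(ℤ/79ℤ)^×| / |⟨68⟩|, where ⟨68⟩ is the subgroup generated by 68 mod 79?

1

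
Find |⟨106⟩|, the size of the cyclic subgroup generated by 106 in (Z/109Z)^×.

54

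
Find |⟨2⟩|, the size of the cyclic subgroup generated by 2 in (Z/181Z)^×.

The order of 2 must divide φ(181) = 181 − 1 = 180 = 2^2 · 3^2 · 5.
Divisors of 180: 1, 2, 3, 4, 5, 6, 9, 10, 12, 15, 18, 20, 30, 36, 45, 60, 90, 180.
Check 2^d mod 181 for each divisor in increasing order:
2^1 ≡ 2 (mod 181)
2^2 ≡ 4 (mod 181)
2^3 ≡ 8 (mod 181)
2^4 ≡ 16 (mod 181)
2^5 ≡ 32 (mod 181)
2^6 ≡ 64 (mod 181)
2^9 ≡ 150 (mod 181)
2^10 ≡ 119 (mod 181)
2^12 ≡ 114 (mod 181)
2^15 ≡ 7 (mod 181)
2^18 ≡ 56 (mod 181)
2^20 ≡ 43 (mod 181)
2^30 ≡ 49 (mod 181)
2^36 ≡ 59 (mod 181)
2^45 ≡ 162 (mod 181)
2^60 ≡ 48 (mod 181)
2^90 ≡ 180 (mod 181)
2^180 ≡ 1 (mod 181) ✓
Therefore the multiplicative order of 2 modulo 181 is 180.

180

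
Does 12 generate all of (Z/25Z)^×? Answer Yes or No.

φ(25) = φ(5^2) = 5·(5−1) = 20 = 2^2 · 5.
It suffices to check that the order of 12 is not a proper divisor of 20: compute 12^(20/q) for q ∈ {2, 5}.
12^10 ≡ 24 (mod 25)  [q = 2: ≢ 1 ✓]
12^4 ≡ 11 (mod 25)  [q = 5: ≢ 1 ✓]
Every test exponent gives a nontrivial residue, hence 12 generates the full group.

Yes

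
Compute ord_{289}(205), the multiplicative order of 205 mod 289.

17

The order of 205 must divide φ(289) = φ(17^2) = 17·(17−1) = 272 = 2^4 · 17.
Divisors of 272: 1, 2, 4, 8, 16, 17, 34, 68, 136, 272.
Compute 205^d (mod 289) for the divisors d until we hit 1:
205^1 ≡ 205
205^2 ≡ 120
205^4 ≡ 239
205^8 ≡ 188
205^16 ≡ 86
205^17 ≡ 1
Hence ord(205) = 17.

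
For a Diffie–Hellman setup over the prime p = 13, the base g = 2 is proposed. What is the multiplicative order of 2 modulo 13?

12

By Lagrange's theorem, ord_13(2) divides φ(13) = 13 − 1 = 12 = 2^2 · 3.
Divisors of 12: 1, 2, 3, 4, 6, 12.
Evaluate successive powers at the divisors of 12:
2^1 ≡ 2
2^2 ≡ 4
2^3 ≡ 8
2^4 ≡ 3
2^6 ≡ 12
2^12 ≡ 1
Hence ord(2) = 12.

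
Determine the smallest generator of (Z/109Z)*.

φ(109) = 109 − 1 = 108 = 2^2 · 3^3.
g is a primitive root iff g^(108/q) ≢ 1 (mod 109) for each prime q ∈ {2, 3}.
g = 2: 2^54 ≡ 108; 2^36 ≡ 1 — hits 1, so not a primitive root.
g = 3: 3^54 ≡ 1 — hits 1, so not a primitive root.
g = 4: 4^54 ≡ 1 — hits 1, so not a primitive root.
g = 5: 5^54 ≡ 1 — hits 1, so not a primitive root.
g = 6: 6^54 ≡ 108; 6^36 ≡ 63 — none is 1, so 6 is a primitive root.
The smallest primitive root modulo 109 is 6.

6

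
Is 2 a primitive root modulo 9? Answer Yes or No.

Yes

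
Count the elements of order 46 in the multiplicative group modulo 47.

22

φ(47) = 47 − 1 = 46 = 2 · 23.
(Z/47Z)^× is cyclic (|G| = 46); a cyclic group of order m has exactly φ(d) elements of each order d | m, and none otherwise.
46 = 2 · 23 divides 46, and φ(46) = 22.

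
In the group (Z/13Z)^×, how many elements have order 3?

φ(13) = 13 − 1 = 12 = 2^2 · 3.
(Z/13Z)^× is cyclic (|G| = 12); a cyclic group of order m has exactly φ(d) elements of each order d | m, and none otherwise.
3 | 12, and φ(3) = 3 − 1 = 2.

2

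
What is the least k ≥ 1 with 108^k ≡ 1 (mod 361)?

By Lagrange's theorem, ord_361(108) divides φ(361) = φ(19^2) = 19·(19−1) = 342 = 2 · 3^2 · 19.
Divisors of 342: 1, 2, 3, 6, 9, 18, 19, 38, 57, 114, 171, 342.
Evaluate successive powers at the divisors of 342:
108^1 ≡ 108
108^2 ≡ 112
108^3 ≡ 183
108^6 ≡ 277
108^9 ≡ 151
108^18 ≡ 58
108^19 ≡ 127
108^38 ≡ 245
108^57 ≡ 69
108^114 ≡ 68
108^171 ≡ 360
108^342 ≡ 1
Hence ord(108) = 342.

342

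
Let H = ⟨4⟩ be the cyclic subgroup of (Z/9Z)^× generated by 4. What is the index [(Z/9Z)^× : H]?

2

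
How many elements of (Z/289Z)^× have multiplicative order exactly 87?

0

φ(289) = φ(17^2) = 17·(17−1) = 272 = 2^4 · 17.
Since (Z/289Z)^× is cyclic of order 272, the number of elements of order d is φ(d) when d | 272 and 0 otherwise.
Since 87 ∤ 272, the count is 0.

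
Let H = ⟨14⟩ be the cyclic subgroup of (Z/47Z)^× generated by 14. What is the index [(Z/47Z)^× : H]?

2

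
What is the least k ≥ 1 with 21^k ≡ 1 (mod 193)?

48

Since 21 ∈ (Z/193Z)^×, its order divides φ(193) = 193 − 1 = 192 = 2^6 · 3.
Divisors of 192: 1, 2, 3, 4, 6, 8, 12, 16, 24, 32, 48, 64, 96, 192.
Compute 21^d (mod 193) for the divisors d until we hit 1:
21^1 ≡ 21
21^2 ≡ 55
21^3 ≡ 190
21^4 ≡ 130
21^6 ≡ 9
21^8 ≡ 109
21^12 ≡ 81
21^16 ≡ 108
21^24 ≡ 192
21^32 ≡ 84
21^48 ≡ 1
Hence ord(21) = 48.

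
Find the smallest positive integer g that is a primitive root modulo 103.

5

φ(103) = 103 − 1 = 102 = 2 · 3 · 17.
Test candidates g = 2, 3, … against the prime factors q ∈ {2, 3, 17} of φ(103): g is a generator iff g^(102/q) ≢ 1 for every such q.
g = 2: 2^51 ≡ 1 — hits 1, so not a primitive root.
g = 3: 3^51 ≡ 102; 3^34 ≡ 1 — hits 1, so not a primitive root.
g = 4: 4^51 ≡ 1 — hits 1, so not a primitive root.
g = 5: 5^51 ≡ 102; 5^34 ≡ 56; 5^6 ≡ 72 — none is 1, so 5 is a primitive root.
Hence the least primitive root of 103 is 5.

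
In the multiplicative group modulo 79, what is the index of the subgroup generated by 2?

2

Since 2 ∈ (Z/79Z)^×, its order divides φ(79) = 79 − 1 = 78 = 2 · 3 · 13.
Divisors of 78: 1, 2, 3, 6, 13, 26, 39, 78.
Compute 2^d (mod 79) for the divisors d until we hit 1:
2^1 ≡ 2 (mod 79)
2^2 ≡ 4 (mod 79)
2^3 ≡ 8 (mod 79)
2^6 ≡ 64 (mod 79)
2^13 ≡ 55 (mod 79)
2^26 ≡ 23 (mod 79)
2^39 ≡ 1 (mod 79) ✓
So ord_79(2) = 39, hence |⟨2⟩| = 39.
Index = |(Z/79Z)^×| / |⟨2⟩| = 78 / 39 = 2.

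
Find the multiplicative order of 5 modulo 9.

Since 5 ∈ (Z/9Z)^×, its order divides φ(9) = φ(3^2) = 3·(3−1) = 6 = 2 · 3.
Divisors of 6: 1, 2, 3, 6.
Check 5^d mod 9 for each divisor in increasing order:
5^1 ≡ 5
5^2 ≡ 7
5^3 ≡ 8
5^6 ≡ 1
Hence ord(5) = 6.

6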